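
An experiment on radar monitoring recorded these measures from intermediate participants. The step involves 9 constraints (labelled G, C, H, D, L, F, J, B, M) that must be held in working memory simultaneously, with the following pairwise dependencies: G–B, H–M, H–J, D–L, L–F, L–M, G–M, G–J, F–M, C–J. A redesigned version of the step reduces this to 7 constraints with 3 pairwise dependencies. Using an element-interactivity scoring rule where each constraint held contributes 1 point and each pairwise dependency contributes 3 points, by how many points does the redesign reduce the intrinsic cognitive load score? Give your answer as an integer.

23

Original: 9 × 1 + 10 × 3 = 9 + 30 = 39.
Redesigned: 7 × 1 + 3 × 3 = 7 + 9 = 16.
Reduction = 39 − 16 = 23.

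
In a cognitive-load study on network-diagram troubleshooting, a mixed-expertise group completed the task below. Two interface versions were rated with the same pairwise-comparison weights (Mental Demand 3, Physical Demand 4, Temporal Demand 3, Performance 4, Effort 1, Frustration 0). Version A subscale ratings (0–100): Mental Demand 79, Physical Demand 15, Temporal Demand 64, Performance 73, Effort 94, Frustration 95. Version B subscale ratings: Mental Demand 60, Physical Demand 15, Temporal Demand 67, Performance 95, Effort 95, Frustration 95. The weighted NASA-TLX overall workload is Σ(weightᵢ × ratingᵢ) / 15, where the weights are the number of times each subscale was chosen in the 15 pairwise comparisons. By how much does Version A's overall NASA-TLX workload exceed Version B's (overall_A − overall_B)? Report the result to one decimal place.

-2.7

Version A weighted sum = 3·79 + 4·15 + 3·64 + 4·73 + 1·94 + 0·95 = 237 + 60 + 192 + 292 + 94 + 0 = 875; overall_A = 875/15 = 58.3333.
Version B weighted sum = 3·60 + 4·15 + 3·67 + 4·95 + 1·95 + 0·95 = 180 + 60 + 201 + 380 + 95 + 0 = 916; overall_B = 916/15 = 61.0667.
Difference = 58.3333 − 61.0667 = -2.7334 ≈ -2.7.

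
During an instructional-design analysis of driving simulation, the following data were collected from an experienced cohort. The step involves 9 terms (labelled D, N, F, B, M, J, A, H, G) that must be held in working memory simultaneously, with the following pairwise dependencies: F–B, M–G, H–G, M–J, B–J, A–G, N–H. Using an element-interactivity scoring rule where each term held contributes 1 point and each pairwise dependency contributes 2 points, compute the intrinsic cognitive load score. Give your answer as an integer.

23

Count of terms held simultaneously: 9.
Count of pairwise dependencies listed: 7.
Element contribution: 9 × 1 = 9.
Interaction contribution: 7 × 2 = 14.
Intrinsic load = 9 + 14 = 23.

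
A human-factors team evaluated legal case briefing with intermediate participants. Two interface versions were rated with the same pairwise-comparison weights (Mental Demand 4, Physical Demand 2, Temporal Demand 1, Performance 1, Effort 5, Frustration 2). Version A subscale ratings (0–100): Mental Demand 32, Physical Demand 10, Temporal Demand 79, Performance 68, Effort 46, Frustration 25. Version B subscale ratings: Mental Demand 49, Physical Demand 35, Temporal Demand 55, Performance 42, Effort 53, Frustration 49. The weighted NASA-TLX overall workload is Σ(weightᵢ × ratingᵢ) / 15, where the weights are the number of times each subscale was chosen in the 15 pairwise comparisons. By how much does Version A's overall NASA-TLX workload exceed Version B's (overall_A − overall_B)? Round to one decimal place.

-10.1

Version A weighted sum = 4·32 + 2·10 + 1·79 + 1·68 + 5·46 + 2·25 = 128 + 20 + 79 + 68 + 230 + 50 = 575; overall_A = 575/15 = 38.3333.
Version B weighted sum = 4·49 + 2·35 + 1·55 + 1·42 + 5·53 + 2·49 = 196 + 70 + 55 + 42 + 265 + 98 = 726; overall_B = 726/15 = 48.4000.
Difference = 38.3333 − 48.4000 = -10.0667 ≈ -10.1.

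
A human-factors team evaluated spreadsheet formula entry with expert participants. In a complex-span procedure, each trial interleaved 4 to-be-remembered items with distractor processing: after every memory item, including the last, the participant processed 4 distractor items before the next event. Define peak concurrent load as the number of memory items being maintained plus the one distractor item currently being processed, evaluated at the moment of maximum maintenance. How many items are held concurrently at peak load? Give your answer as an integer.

Maintenance is greatest during the distractor(s) after memory item 4: all 4 memory items are being held.
One distractor item is concurrently being processed.
Peak concurrent load = 4 + 1 = 5 items.

5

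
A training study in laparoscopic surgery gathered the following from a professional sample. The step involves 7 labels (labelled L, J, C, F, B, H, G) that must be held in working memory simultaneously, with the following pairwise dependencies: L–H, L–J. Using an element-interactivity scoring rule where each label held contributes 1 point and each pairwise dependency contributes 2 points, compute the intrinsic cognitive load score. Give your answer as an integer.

11

Count of labels held simultaneously: 7.
Count of pairwise dependencies listed: 2.
Element contribution: 7 × 1 = 7.
Interaction contribution: 2 × 2 = 4.
Intrinsic load = 7 + 4 = 11.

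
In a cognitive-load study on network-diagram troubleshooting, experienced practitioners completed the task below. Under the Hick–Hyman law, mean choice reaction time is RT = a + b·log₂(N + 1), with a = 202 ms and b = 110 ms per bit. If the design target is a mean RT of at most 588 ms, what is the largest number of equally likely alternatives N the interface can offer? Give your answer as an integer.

10

Set 202 + 110·log₂(N + 1) ≤ 588.
log₂(N + 1) ≤ (588 − 202) / 110 = 3.5091.
N + 1 ≤ 2^3.5091 = 11.3853.
N ≤ 10.3853, so the largest integer N is 10.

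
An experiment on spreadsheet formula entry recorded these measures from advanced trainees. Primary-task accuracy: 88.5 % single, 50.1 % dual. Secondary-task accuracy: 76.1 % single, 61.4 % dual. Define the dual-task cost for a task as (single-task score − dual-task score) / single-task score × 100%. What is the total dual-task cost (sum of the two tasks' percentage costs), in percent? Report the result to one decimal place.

Primary cost = (88.5 − 50.1) / 88.5 × 100% = 43.3898%.
Secondary cost = (76.1 − 61.4) / 76.1 × 100% = 19.3167%.
Total = 43.3898% + 19.3167% = 62.7065% ≈ 62.7%.

62.7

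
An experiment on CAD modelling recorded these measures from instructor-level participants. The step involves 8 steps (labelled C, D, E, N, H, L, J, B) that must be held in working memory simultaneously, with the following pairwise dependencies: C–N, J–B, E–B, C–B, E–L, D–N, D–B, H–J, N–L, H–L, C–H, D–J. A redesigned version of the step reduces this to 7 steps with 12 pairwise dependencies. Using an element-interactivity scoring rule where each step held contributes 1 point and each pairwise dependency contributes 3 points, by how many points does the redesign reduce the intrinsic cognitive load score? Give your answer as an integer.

Original: 8 × 1 + 12 × 3 = 8 + 36 = 44.
Redesigned: 7 × 1 + 12 × 3 = 7 + 36 = 43.
Reduction = 44 − 43 = 1.

1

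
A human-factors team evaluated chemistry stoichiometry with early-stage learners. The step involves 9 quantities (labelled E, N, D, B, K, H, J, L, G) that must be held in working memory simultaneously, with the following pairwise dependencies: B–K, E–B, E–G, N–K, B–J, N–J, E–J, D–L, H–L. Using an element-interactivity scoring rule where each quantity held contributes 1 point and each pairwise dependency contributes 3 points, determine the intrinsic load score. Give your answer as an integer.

Count of quantities held simultaneously: 9.
Count of pairwise dependencies listed: 9.
Element contribution: 9 × 1 = 9.
Interaction contribution: 9 × 3 = 27.
Intrinsic load = 9 + 27 = 36.

36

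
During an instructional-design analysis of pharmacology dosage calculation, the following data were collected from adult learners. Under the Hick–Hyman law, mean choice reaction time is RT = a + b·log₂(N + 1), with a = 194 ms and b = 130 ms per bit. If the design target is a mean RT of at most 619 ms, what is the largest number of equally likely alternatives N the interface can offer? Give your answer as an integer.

8

Set 194 + 130·log₂(N + 1) ≤ 619.
log₂(N + 1) ≤ (619 − 194) / 130 = 3.2692.
N + 1 ≤ 2^3.2692 = 9.6411.
N ≤ 8.6411, so the largest integer N is 8.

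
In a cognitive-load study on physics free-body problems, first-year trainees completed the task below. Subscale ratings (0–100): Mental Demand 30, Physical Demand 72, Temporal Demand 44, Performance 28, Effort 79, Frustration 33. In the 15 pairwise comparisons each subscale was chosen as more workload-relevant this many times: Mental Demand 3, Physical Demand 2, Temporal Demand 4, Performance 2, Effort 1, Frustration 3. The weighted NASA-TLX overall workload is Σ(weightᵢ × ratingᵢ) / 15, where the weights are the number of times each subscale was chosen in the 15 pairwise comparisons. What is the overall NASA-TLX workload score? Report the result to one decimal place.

42.9

The tallies are the weights (they sum to 15).
Weighted sum = 3·30 + 2·72 + 4·44 + 2·28 + 1·79 + 3·33
            = 90 + 144 + 176 + 56 + 79 + 99 = 644.
Overall workload = 644 / 15 = 42.9333 ≈ 42.9.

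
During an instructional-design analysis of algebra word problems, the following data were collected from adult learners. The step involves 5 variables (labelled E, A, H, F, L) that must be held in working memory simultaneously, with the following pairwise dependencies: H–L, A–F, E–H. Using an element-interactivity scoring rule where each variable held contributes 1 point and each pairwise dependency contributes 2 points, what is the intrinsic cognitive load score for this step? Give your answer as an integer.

11

Count of variables held simultaneously: 5.
Count of pairwise dependencies listed: 3.
Element contribution: 5 × 1 = 5.
Interaction contribution: 3 × 2 = 6.
Intrinsic load = 5 + 6 = 11.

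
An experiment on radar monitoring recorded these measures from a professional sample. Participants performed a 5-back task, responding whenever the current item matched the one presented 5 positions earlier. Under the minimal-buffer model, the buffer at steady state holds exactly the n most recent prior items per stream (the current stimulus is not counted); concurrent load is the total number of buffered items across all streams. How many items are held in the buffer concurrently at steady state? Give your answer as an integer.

The buffer holds the 5 most recent prior items.
Steady-state concurrent load = 5 items.

5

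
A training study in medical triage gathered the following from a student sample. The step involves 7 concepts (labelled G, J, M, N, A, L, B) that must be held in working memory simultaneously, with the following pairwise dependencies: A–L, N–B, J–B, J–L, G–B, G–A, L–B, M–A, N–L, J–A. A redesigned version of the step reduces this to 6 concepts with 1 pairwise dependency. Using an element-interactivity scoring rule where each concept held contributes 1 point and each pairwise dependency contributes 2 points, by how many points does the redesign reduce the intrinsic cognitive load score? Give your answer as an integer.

Original: 7 × 1 + 10 × 2 = 7 + 20 = 27.
Redesigned: 6 × 1 + 1 × 2 = 6 + 2 = 8.
Reduction = 27 − 8 = 19.

19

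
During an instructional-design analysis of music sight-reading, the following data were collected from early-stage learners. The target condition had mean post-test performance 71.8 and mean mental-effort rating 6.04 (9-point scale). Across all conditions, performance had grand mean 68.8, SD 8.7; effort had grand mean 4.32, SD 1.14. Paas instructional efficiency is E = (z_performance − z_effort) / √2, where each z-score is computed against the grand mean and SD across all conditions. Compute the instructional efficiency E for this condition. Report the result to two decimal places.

z_performance = (71.8 − 68.8) / 8.7 = 3.0000 / 8.7 = 0.3448.
z_effort = (6.04 − 4.32) / 1.14 = 1.7200 / 1.14 = 1.5088.
z_P − z_E = 0.3448 − 1.5088 = -1.1640.
E = -1.1640 / √2 = -1.1640 / 1.41421 = -0.8231 ≈ -0.82.

-0.82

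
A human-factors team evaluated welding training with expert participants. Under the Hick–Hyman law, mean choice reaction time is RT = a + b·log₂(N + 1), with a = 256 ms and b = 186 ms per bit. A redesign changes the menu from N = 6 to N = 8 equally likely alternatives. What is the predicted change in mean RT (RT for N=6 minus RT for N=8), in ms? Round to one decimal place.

-67.4

RT(6) = 256 + 186·log₂(7) = 256 + 186·2.8074 = 778.1764 ms.
RT(8) = 256 + 186·log₂(9) = 256 + 186·3.1699 = 845.6014 ms.
Difference = 778.1764 − 845.6014 = -67.4250 ≈ -67.4 ms.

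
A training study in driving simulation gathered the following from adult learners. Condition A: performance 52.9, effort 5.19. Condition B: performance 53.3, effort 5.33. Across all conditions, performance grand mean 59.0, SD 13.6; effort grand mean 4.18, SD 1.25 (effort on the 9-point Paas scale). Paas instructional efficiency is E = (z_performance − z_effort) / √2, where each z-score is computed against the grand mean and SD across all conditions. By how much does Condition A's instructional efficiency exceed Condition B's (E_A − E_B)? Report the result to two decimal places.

Condition A: z_P = (52.9 − 59.0)/13.6 = -0.4485; z_E = (5.19 − 4.18)/1.25 = 0.8080; E_A = (-0.4485 − 0.8080)/√2 = -0.8885.
Condition B: z_P = (53.3 − 59.0)/13.6 = -0.4191; z_E = (5.33 − 4.18)/1.25 = 0.9200; E_B = (-0.4191 − 0.9200)/√2 = -0.9469.
E_A − E_B = -0.8885 − (-0.9469) = 0.0584 ≈ 0.06.

0.06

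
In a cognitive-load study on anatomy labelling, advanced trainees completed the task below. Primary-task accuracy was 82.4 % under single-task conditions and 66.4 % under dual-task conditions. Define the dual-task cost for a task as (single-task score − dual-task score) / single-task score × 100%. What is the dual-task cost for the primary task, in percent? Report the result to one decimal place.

Cost = (82.4 − 66.4) / 82.4 × 100%
     = 16.0000 / 82.4 × 100% = 19.4175%.
≈ 19.4%.

19.4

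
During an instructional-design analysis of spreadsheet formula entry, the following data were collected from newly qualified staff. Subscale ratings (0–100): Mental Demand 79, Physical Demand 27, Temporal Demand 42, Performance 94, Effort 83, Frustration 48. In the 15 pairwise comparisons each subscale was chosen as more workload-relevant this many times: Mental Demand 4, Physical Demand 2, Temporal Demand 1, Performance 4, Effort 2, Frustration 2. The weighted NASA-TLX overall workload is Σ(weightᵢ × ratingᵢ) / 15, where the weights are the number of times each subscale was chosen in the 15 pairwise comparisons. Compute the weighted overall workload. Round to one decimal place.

The tallies are the weights (they sum to 15).
Weighted sum = 4·79 + 2·27 + 1·42 + 4·94 + 2·83 + 2·48
            = 316 + 54 + 42 + 376 + 166 + 96 = 1050.
Overall workload = 1050 / 15 = 70.0000 ≈ 70.0.

70.0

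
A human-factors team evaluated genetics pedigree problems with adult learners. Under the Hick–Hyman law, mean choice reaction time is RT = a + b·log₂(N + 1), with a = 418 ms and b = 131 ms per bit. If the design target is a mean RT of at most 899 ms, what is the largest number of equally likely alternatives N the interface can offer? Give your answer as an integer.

11

Set 418 + 131·log₂(N + 1) ≤ 899.
log₂(N + 1) ≤ (899 − 418) / 131 = 3.6718.
N + 1 ≤ 2^3.6718 = 12.7445.
N ≤ 11.7445, so the largest integer N is 11.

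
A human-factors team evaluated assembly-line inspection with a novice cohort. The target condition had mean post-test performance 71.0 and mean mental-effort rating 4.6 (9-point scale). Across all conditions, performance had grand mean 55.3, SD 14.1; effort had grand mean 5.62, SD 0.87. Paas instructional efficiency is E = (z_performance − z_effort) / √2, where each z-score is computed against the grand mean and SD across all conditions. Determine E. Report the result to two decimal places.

z_performance = (71.0 − 55.3) / 14.1 = 15.7000 / 14.1 = 1.1135.
z_effort = (4.6 − 5.62) / 0.87 = -1.0200 / 0.87 = -1.1724.
z_P − z_E = 1.1135 − (-1.1724) = 2.2859.
E = 2.2859 / √2 = 2.2859 / 1.41421 = 1.6164 ≈ 1.62.

1.62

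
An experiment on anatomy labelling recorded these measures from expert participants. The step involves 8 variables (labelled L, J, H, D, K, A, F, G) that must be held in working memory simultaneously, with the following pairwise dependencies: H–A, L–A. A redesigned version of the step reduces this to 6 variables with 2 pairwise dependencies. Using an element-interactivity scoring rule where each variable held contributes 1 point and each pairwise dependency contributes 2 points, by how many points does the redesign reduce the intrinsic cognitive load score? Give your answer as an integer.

Original: 8 × 1 + 2 × 2 = 8 + 4 = 12.
Redesigned: 6 × 1 + 2 × 2 = 6 + 4 = 10.
Reduction = 12 − 10 = 2.

2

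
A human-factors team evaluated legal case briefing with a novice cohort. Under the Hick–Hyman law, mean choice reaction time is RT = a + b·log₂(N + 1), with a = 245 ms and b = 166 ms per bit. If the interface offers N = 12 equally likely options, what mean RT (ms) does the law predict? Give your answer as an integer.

log₂(12 + 1) = log₂(13) = 3.7004.
RT = 245 + 166 × 3.7004 = 245 + 614.2664 = 859.2664 ms.
≈ 859 ms.

859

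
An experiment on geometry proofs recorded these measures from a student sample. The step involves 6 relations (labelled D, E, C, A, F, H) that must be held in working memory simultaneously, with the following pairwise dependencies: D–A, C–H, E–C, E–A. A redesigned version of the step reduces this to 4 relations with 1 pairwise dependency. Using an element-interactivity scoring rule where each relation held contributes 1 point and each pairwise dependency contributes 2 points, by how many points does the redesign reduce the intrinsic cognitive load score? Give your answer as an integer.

Original: 6 × 1 + 4 × 2 = 6 + 8 = 14.
Redesigned: 4 × 1 + 1 × 2 = 4 + 2 = 6.
Reduction = 14 − 6 = 8.

8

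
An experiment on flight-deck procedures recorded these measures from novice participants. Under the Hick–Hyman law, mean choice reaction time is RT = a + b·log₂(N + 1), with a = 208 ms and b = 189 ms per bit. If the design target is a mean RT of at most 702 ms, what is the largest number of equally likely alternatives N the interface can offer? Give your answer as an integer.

5

Set 208 + 189·log₂(N + 1) ≤ 702.
log₂(N + 1) ≤ (702 − 208) / 189 = 2.6138.
N + 1 ≤ 2^2.6138 = 6.1211.
N ≤ 5.1211, so the largest integer N is 5.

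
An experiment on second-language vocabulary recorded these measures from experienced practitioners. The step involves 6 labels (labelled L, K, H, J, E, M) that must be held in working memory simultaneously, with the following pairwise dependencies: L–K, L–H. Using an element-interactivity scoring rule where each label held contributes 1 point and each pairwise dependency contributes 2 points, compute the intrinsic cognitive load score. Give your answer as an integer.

10

Count of labels held simultaneously: 6.
Count of pairwise dependencies listed: 2.
Element contribution: 6 × 1 = 6.
Interaction contribution: 2 × 2 = 4.
Intrinsic load = 6 + 4 = 10.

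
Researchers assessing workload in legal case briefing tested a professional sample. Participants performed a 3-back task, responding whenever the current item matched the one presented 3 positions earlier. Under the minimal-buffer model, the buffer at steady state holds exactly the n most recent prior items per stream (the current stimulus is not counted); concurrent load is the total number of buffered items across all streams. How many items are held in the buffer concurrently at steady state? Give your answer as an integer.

3

The buffer holds the 3 most recent prior items.
Steady-state concurrent load = 3 items.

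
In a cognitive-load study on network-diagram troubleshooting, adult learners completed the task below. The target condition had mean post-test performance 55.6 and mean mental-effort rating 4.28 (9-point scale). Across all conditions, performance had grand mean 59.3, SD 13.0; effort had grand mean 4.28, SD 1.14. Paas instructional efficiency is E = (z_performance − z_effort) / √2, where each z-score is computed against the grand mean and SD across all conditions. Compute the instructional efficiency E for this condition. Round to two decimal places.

-0.20

z_performance = (55.6 − 59.3) / 13.0 = -3.7000 / 13.0 = -0.2846.
z_effort = (4.28 − 4.28) / 1.14 = 0.0000 / 1.14 = 0.0000.
z_P − z_E = -0.2846 − 0.0000 = -0.2846.
E = -0.2846 / √2 = -0.2846 / 1.41421 = -0.2012 ≈ -0.20.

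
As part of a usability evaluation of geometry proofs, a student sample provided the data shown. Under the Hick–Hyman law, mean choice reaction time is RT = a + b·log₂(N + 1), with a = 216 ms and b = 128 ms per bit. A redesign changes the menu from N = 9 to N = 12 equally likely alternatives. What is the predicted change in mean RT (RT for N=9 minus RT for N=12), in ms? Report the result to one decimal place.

-48.4

RT(9) = 216 + 128·log₂(10) = 216 + 128·3.3219 = 641.2032 ms.
RT(12) = 216 + 128·log₂(13) = 216 + 128·3.7004 = 689.6512 ms.
Difference = 641.2032 − 689.6512 = -48.4480 ≈ -48.4 ms.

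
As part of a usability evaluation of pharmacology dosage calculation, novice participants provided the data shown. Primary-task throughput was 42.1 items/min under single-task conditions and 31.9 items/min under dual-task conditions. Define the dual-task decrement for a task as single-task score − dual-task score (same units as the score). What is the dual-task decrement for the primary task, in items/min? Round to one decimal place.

10.2

Decrement = 42.1 − 31.9 = 10.2000 items/min ≈ 10.2 items/min.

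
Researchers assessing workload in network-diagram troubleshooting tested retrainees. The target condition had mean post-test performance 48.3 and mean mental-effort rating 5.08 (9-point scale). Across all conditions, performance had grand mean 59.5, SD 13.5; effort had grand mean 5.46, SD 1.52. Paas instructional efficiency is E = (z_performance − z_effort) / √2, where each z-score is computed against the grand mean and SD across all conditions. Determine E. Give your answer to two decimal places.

-0.41

z_performance = (48.3 − 59.5) / 13.5 = -11.2000 / 13.5 = -0.8296.
z_effort = (5.08 − 5.46) / 1.52 = -0.3800 / 1.52 = -0.2500.
z_P − z_E = -0.8296 − (-0.2500) = -0.5796.
E = -0.5796 / √2 = -0.5796 / 1.41421 = -0.4098 ≈ -0.41.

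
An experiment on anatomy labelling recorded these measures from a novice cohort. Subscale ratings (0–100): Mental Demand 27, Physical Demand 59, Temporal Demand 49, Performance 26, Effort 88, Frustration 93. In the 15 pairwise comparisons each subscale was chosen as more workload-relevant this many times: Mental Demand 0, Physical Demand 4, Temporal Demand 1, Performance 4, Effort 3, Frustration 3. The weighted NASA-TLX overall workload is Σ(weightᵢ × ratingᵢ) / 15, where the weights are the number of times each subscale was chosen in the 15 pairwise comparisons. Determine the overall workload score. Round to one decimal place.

62.1

The tallies are the weights (they sum to 15).
Weighted sum = 0·27 + 4·59 + 1·49 + 4·26 + 3·88 + 3·93
            = 0 + 236 + 49 + 104 + 264 + 279 = 932.
Overall workload = 932 / 15 = 62.1333 ≈ 62.1.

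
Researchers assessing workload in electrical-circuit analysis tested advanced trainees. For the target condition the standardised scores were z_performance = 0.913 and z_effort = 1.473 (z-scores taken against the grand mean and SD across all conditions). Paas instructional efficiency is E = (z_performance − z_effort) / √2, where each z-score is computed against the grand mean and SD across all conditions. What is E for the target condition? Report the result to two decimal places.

z_P − z_E = 0.913 − 1.473 = -0.5600.
E = -0.5600 / √2 = -0.5600 / 1.41421 = -0.3960 ≈ -0.40.

-0.40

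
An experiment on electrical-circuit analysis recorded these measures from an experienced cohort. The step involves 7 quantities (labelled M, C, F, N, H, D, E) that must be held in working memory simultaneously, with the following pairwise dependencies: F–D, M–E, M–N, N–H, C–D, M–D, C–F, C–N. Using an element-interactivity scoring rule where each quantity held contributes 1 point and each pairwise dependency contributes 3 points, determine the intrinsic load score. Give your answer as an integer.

31

Count of quantities held simultaneously: 7.
Count of pairwise dependencies listed: 8.
Element contribution: 7 × 1 = 7.
Interaction contribution: 8 × 3 = 24.
Intrinsic load = 7 + 24 = 31.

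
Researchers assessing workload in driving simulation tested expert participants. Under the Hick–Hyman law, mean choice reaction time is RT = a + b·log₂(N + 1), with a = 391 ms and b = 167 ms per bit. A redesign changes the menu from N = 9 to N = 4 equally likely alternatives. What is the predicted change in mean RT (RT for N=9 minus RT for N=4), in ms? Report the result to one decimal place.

RT(9) = 391 + 167·log₂(10) = 391 + 167·3.3219 = 945.7573 ms.
RT(4) = 391 + 167·log₂(5) = 391 + 167·2.3219 = 778.7573 ms.
Difference = 945.7573 − 778.7573 = 167.0000 ≈ 167.0 ms.

167.0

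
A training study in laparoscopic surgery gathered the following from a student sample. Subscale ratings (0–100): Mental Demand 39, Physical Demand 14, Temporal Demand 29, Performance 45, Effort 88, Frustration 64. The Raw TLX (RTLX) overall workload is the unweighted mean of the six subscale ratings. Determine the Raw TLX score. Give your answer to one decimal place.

Sum of ratings = 39 + 14 + 29 + 45 + 88 + 64 = 279.
RTLX = 279 / 6 = 46.5000 ≈ 46.5.

46.5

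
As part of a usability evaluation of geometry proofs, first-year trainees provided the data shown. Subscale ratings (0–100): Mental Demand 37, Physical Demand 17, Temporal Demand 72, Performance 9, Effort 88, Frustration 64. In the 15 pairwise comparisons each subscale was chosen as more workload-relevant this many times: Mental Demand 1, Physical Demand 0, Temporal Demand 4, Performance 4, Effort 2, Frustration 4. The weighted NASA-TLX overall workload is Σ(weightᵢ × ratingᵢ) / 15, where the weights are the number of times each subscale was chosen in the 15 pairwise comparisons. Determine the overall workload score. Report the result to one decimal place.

The tallies are the weights (they sum to 15).
Weighted sum = 1·37 + 0·17 + 4·72 + 4·9 + 2·88 + 4·64
            = 37 + 0 + 288 + 36 + 176 + 256 = 793.
Overall workload = 793 / 15 = 52.8667 ≈ 52.9.

52.9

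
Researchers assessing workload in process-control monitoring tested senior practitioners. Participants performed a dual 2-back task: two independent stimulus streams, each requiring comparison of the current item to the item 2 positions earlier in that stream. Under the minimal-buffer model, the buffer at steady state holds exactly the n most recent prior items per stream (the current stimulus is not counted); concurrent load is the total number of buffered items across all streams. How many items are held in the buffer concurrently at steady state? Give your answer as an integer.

4

Each stream's buffer holds its 2 most recent prior items.
Two independent streams: 2 × 2 = 4 buffered items at steady state.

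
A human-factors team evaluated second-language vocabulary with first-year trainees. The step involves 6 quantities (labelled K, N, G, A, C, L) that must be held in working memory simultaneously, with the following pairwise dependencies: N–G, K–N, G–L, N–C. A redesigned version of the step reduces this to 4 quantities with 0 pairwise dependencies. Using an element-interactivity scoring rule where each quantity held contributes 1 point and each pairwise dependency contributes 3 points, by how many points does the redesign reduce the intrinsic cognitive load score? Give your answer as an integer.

14

Original: 6 × 1 + 4 × 3 = 6 + 12 = 18.
Redesigned: 4 × 1 + 0 × 3 = 4 + 0 = 4.
Reduction = 18 − 4 = 14.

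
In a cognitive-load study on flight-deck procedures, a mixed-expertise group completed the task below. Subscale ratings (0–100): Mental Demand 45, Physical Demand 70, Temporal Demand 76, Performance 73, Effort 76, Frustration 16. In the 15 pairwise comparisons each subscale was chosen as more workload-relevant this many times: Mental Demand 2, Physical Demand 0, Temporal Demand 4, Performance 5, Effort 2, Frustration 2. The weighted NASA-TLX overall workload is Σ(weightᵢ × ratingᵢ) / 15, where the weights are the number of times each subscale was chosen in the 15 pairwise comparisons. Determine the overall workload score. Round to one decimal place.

The tallies are the weights (they sum to 15).
Weighted sum = 2·45 + 0·70 + 4·76 + 5·73 + 2·76 + 2·16
            = 90 + 0 + 304 + 365 + 152 + 32 = 943.
Overall workload = 943 / 15 = 62.8667 ≈ 62.9.

62.9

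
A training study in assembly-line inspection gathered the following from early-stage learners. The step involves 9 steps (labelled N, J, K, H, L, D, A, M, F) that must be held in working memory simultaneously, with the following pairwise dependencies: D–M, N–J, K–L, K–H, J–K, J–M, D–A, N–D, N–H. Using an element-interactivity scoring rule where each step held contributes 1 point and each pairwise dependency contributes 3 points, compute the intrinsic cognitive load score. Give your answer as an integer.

36

Count of steps held simultaneously: 9.
Count of pairwise dependencies listed: 9.
Element contribution: 9 × 1 = 9.
Interaction contribution: 9 × 3 = 27.
Intrinsic load = 9 + 27 = 36.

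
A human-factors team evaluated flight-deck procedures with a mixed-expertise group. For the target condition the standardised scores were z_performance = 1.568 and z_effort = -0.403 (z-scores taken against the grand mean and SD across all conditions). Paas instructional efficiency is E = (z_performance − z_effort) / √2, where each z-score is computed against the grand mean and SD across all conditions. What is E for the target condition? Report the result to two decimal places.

1.39

z_P − z_E = 1.568 − (-0.403) = 1.9710.
E = 1.9710 / √2 = 1.9710 / 1.41421 = 1.3937 ≈ 1.39.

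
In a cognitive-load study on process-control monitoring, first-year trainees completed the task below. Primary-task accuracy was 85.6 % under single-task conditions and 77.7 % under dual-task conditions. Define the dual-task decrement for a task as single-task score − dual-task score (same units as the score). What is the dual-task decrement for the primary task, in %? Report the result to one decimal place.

7.9

Decrement = 85.6 − 77.7 = 7.9000 % ≈ 7.9 %.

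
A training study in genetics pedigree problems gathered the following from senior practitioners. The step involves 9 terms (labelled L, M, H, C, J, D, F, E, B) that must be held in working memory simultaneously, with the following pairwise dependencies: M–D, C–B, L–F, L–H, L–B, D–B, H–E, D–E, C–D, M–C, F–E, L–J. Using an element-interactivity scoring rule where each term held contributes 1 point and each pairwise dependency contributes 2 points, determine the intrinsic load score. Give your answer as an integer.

Count of terms held simultaneously: 9.
Count of pairwise dependencies listed: 12.
Element contribution: 9 × 1 = 9.
Interaction contribution: 12 × 2 = 24.
Intrinsic load = 9 + 24 = 33.

33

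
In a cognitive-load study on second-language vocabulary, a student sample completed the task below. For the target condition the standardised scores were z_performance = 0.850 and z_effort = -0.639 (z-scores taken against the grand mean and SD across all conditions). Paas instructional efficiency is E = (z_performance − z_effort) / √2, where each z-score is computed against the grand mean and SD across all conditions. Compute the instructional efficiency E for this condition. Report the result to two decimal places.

z_P − z_E = 0.850 − (-0.639) = 1.4890.
E = 1.4890 / √2 = 1.4890 / 1.41421 = 1.0529 ≈ 1.05.

1.05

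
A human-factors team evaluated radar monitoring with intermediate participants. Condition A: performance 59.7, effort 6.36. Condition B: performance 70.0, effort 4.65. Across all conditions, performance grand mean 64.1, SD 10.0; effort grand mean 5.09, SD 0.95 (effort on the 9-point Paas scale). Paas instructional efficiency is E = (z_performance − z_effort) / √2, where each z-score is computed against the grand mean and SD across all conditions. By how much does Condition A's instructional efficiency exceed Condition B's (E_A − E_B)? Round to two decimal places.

-2.00

Condition A: z_P = (59.7 − 64.1)/10.0 = -0.4400; z_E = (6.36 − 5.09)/0.95 = 1.3368; E_A = (-0.4400 − 1.3368)/√2 = -1.2564.
Condition B: z_P = (70.0 − 64.1)/10.0 = 0.5900; z_E = (4.65 − 5.09)/0.95 = -0.4632; E_B = (0.5900 − (-0.4632))/√2 = 0.7447.
E_A − E_B = -1.2564 − 0.7447 = -2.0011 ≈ -2.00.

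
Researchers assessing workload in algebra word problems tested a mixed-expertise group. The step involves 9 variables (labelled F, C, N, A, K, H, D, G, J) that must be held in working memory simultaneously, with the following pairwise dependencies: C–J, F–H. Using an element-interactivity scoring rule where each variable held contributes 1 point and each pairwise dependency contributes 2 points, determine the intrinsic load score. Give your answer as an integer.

Count of variables held simultaneously: 9.
Count of pairwise dependencies listed: 2.
Element contribution: 9 × 1 = 9.
Interaction contribution: 2 × 2 = 4.
Intrinsic load = 9 + 4 = 13.

13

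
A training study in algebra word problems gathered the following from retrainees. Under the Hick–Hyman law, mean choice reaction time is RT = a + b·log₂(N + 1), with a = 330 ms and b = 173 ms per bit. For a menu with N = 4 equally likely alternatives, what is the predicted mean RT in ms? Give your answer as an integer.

log₂(4 + 1) = log₂(5) = 2.3219.
RT = 330 + 173 × 2.3219 = 330 + 401.6887 = 731.6887 ms.
≈ 732 ms.

732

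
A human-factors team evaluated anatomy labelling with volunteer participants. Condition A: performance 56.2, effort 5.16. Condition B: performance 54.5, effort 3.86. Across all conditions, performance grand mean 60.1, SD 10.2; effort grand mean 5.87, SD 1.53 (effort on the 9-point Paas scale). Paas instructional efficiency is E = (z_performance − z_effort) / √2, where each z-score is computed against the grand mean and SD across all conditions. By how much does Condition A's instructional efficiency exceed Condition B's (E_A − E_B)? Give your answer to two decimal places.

Condition A: z_P = (56.2 − 60.1)/10.2 = -0.3824; z_E = (5.16 − 5.87)/1.53 = -0.4641; E_A = (-0.3824 − (-0.4641))/√2 = 0.0578.
Condition B: z_P = (54.5 − 60.1)/10.2 = -0.5490; z_E = (3.86 − 5.87)/1.53 = -1.3137; E_B = (-0.5490 − (-1.3137))/√2 = 0.5407.
E_A − E_B = 0.0578 − 0.5407 = -0.4829 ≈ -0.48.

-0.48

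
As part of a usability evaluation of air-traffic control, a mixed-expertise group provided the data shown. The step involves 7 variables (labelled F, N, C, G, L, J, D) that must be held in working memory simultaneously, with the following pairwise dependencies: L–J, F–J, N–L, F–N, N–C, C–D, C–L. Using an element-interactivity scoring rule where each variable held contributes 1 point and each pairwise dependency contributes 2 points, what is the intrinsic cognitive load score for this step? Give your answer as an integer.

21

Count of variables held simultaneously: 7.
Count of pairwise dependencies listed: 7.
Element contribution: 7 × 1 = 7.
Interaction contribution: 7 × 2 = 14.
Intrinsic load = 7 + 14 = 21.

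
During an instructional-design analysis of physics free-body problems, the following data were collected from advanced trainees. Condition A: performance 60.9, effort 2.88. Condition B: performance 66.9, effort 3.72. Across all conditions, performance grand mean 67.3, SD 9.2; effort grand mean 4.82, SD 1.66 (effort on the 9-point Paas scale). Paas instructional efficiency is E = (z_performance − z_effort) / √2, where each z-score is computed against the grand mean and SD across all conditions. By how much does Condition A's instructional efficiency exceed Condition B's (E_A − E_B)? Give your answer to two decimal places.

Condition A: z_P = (60.9 − 67.3)/9.2 = -0.6957; z_E = (2.88 − 4.82)/1.66 = -1.1687; E_A = (-0.6957 − (-1.1687))/√2 = 0.3345.
Condition B: z_P = (66.9 − 67.3)/9.2 = -0.0435; z_E = (3.72 − 4.82)/1.66 = -0.6627; E_B = (-0.0435 − (-0.6627))/√2 = 0.4378.
E_A − E_B = 0.3345 − 0.4378 = -0.1033 ≈ -0.10.

-0.10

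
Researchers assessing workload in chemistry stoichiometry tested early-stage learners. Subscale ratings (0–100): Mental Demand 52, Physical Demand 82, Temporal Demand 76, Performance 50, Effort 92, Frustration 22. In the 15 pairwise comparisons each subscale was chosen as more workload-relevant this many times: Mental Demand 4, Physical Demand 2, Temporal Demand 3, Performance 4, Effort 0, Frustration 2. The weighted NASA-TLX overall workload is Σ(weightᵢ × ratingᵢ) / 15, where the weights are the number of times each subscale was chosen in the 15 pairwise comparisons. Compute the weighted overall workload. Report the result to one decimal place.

The tallies are the weights (they sum to 15).
Weighted sum = 4·52 + 2·82 + 3·76 + 4·50 + 0·92 + 2·22
            = 208 + 164 + 228 + 200 + 0 + 44 = 844.
Overall workload = 844 / 15 = 56.2667 ≈ 56.3.

56.3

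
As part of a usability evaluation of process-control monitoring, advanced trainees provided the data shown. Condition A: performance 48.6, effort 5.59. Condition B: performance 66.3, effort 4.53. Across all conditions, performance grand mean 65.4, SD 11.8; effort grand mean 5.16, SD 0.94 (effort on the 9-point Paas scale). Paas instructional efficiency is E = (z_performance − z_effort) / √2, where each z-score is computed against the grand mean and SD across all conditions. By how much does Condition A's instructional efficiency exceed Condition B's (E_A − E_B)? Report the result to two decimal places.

-1.86

Condition A: z_P = (48.6 − 65.4)/11.8 = -1.4237; z_E = (5.59 − 5.16)/0.94 = 0.4574; E_A = (-1.4237 − 0.4574)/√2 = -1.3301.
Condition B: z_P = (66.3 − 65.4)/11.8 = 0.0763; z_E = (4.53 − 5.16)/0.94 = -0.6702; E_B = (0.0763 − (-0.6702))/√2 = 0.5279.
E_A − E_B = -1.3301 − 0.5279 = -1.8580 ≈ -1.86.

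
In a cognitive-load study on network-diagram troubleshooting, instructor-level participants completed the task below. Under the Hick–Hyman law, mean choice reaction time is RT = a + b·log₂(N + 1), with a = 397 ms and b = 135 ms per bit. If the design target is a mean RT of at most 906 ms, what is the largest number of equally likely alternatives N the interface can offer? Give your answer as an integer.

Set 397 + 135·log₂(N + 1) ≤ 906.
log₂(N + 1) ≤ (906 − 397) / 135 = 3.7704.
N + 1 ≤ 2^3.7704 = 13.6459.
N ≤ 12.6459, so the largest integer N is 12.

12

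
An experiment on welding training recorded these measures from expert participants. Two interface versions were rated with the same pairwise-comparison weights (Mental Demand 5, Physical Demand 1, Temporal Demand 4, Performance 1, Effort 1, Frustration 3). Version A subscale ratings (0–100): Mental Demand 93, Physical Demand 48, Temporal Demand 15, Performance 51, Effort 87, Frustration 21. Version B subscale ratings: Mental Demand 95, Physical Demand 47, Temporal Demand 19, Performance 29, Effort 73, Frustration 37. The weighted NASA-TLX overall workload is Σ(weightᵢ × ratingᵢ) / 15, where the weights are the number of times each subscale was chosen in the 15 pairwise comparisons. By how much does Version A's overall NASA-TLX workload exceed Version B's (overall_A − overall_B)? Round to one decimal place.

Version A weighted sum = 5·93 + 1·48 + 4·15 + 1·51 + 1·87 + 3·21 = 465 + 48 + 60 + 51 + 87 + 63 = 774; overall_A = 774/15 = 51.6000.
Version B weighted sum = 5·95 + 1·47 + 4·19 + 1·29 + 1·73 + 3·37 = 475 + 47 + 76 + 29 + 73 + 111 = 811; overall_B = 811/15 = 54.0667.
Difference = 51.6000 − 54.0667 = -2.4667 ≈ -2.5.

-2.5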